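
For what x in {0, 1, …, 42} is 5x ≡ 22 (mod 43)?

13

The inverse of 5 mod 43 is 26 (since 5·26 = 130 ≡ 1).
Multiplying both sides by 26: x ≡ 26·22 = 572 ≡ 13 (mod 43).
Check: 5·13 = 65 = 1·43 + 22.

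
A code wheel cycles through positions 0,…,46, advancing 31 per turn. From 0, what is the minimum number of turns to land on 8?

23

The inverse of 31 mod 47 is 44 (since 31·44 = 1364 ≡ 1).
Multiplying both sides by 44: x ≡ 44·8 = 352 ≡ 23 (mod 47).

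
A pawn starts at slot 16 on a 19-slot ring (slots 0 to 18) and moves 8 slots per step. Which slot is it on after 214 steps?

18

214·8 = 1712.
1712 = 90·19 + 2, so 1712 mod 19 = 2.
(16 + 2) mod 19 = 18.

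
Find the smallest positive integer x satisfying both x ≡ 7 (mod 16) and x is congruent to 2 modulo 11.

x ≡ 2 (mod 11) gives x ∈ {2, 13, 24, 35, 46, 57, 68, 79, …}.
The first of these with x mod 16 = 7 is 167.

167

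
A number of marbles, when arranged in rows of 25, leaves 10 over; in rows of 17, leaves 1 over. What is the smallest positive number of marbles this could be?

Since 17·3 ≡ 1 (mod 25), take x = 1 + 17·((10−1)·3 mod 25) = 1 + 17·2 = 35.
Check: 35 mod 25 = 10, 35 mod 17 = 1.

35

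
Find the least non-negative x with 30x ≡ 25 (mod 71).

60

30⁻¹ ≡ 45 (mod 71) because 30·45 = 1350 = 19·71 + 1.
Multiplying both sides by 45: x ≡ 45·25 = 1125 ≡ 60 (mod 71).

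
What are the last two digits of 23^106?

Square-and-reduce mod 100: 23^1≡23, 23^2≡29, 23^4≡41, 23^8≡81, 23^16≡61, 23^32≡21, 23^64≡41.
Since 106 = 2 + 8 + 32 + 64 in binary, 23^106 ≡ 29·81·21·41 ≡ 89 (mod 100).

89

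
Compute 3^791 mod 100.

By repeated squaring mod 100: 3^1≡3, 3^2≡9, 3^4≡81, 3^8≡61, 3^16≡21, 3^32≡41, 3^64≡81, 3^128≡61, 3^256≡21, 3^512≡41.
Since 791 = 1 + 2 + 4 + 16 + 256 + 512 in binary, 3^791 ≡ 3·9·81·21·21·41 ≡ 47 (mod 100).

47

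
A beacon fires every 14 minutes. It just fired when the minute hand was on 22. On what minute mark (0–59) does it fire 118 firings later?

118·14 = 1652.
1652 mod 60 = 32 (since 27·60 = 1620).
(22 + 32) mod 60 = 54.

54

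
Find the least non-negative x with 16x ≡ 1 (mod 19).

The inverse of 16 mod 19 is 6 (since 16·6 = 96 ≡ 1).
Multiplying both sides by 6: x ≡ 6·1 = 6 ≡ 6 (mod 19).
Check: 16·6 = 96 = 5·19 + 1.

6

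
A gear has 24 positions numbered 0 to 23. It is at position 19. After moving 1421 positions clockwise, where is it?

0

1421 − 59·24 = 5, so 1421 ≡ 5 (mod 24).
(19 + 5) mod 24 = 0.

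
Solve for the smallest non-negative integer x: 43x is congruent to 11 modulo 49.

39

43⁻¹ ≡ 8 (mod 49) because 43·8 = 344 = 7·49 + 1.
Multiplying both sides by 8: x ≡ 8·11 = 88 ≡ 39 (mod 49).
Check: 43·39 = 1677 = 34·49 + 11.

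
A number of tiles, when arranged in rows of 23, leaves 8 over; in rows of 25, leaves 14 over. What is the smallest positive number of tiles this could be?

x ≡ 8 (mod 23) gives x ∈ {8, 31, 54, 77, 100, 123, 146, 169, …}.
The first of these with x mod 25 = 14 is 514.

514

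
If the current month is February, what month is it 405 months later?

405 mod 12 = 9 (since 33·12 = 396).
February + 9 months → November.

November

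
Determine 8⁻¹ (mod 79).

10

8·10 = 80 = 1·79 + 1, so 8⁻¹ ≡ 10 (mod 79).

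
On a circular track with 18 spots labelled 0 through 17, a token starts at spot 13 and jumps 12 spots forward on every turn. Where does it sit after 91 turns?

7

91·12 = 1092.
1092 = 60·18 + 12, so 1092 mod 18 = 12.
(13 + 12) mod 18 = 7.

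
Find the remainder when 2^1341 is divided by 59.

By repeated squaring mod 59: 2^1≡2, 2^2≡4, 2^4≡16, 2^8≡20, 2^16≡46, 2^32≡51, 2^64≡5, 2^128≡25, 2^256≡35, 2^512≡45, 2^1024≡19.
1341 = 1 + 4 + 8 + 16 + 32 + 256 + 1024, so 2^1341 ≡ 2·16·20·46·51·35·19 ≡ 10 (mod 59).

10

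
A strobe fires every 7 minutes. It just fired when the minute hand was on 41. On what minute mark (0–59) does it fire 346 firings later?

3

346·7 = 2422.
2422 − 40·60 = 22, so 2422 ≡ 22 (mod 60).
(41 + 22) mod 60 = 3.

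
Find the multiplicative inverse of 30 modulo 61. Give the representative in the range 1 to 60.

59

61 = 2·30 + 1
30 = 30·1 + 0
Back-substituting gives 30·59 ≡ 1 (mod 61).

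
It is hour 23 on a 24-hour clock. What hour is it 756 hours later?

11

Dividing 756 by 24 gives quotient 31 and remainder 12.
(23 + 12) mod 24 = 11.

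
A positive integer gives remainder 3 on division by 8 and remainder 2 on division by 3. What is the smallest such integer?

Since 3·3 ≡ 1 (mod 8), take x = 2 + 3·((3−2)·3 mod 8) = 2 + 3·3 = 11.
Check: 11 mod 8 = 3, 11 mod 3 = 2.

11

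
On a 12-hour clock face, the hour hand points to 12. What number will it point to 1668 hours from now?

12

Dividing 1668 by 12 gives quotient 139 and remainder 0.
12 + 0 → 12 on a 12-hour dial.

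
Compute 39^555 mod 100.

99

Successive squares of 39 mod 100: 39^1≡39, 39^2≡21, 39^4≡41, 39^8≡81, 39^16≡61, 39^32≡21, 39^64≡41, 39^128≡81, 39^256≡61, 39^512≡21.
Since 555 = 1 + 2 + 8 + 32 + 512 in binary, 39^555 ≡ 39·21·81·21·21 ≡ 99 (mod 100).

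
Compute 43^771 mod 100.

Square-and-reduce mod 100: 43^1≡43, 43^2≡49, 43^4≡1, 43^8≡1, 43^16≡1, 43^32≡1, 43^64≡1, 43^128≡1, 43^256≡1, 43^512≡1.
771 = 1 + 2 + 256 + 512, so 43^771 ≡ 43·49·1·1 ≡ 7 (mod 100).

7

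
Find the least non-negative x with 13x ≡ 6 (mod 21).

15

The inverse of 13 mod 21 is 13 (since 13·13 = 169 ≡ 1).
So x ≡ 13·6 = 78 ≡ 15 (mod 21).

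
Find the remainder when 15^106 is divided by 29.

6

By repeated squaring mod 29: 15^1≡15, 15^2≡22, 15^4≡20, 15^8≡23, 15^16≡7, 15^32≡20, 15^64≡23.
106 = 2 + 8 + 32 + 64, so 15^106 ≡ 22·23·20·23 ≡ 6 (mod 29).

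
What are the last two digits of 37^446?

By repeated squaring mod 100: 37^1≡37, 37^2≡69, 37^4≡61, 37^8≡21, 37^16≡41, 37^32≡81, 37^64≡61, 37^128≡21, 37^256≡41.
Since 446 = 2 + 4 + 8 + 16 + 32 + 128 + 256 in binary, 37^446 ≡ 69·61·21·41·81·21·41 ≡ 9 (mod 100).

09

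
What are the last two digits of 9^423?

Successive squares of 9 mod 100: 9^1≡9, 9^2≡81, 9^4≡61, 9^8≡21, 9^16≡41, 9^32≡81, 9^64≡61, 9^128≡21, 9^256≡41.
Since 423 = 1 + 2 + 4 + 32 + 128 + 256 in binary, 9^423 ≡ 9·81·61·81·21·41 ≡ 29 (mod 100).

29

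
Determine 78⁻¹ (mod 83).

83 = 1·78 + 5
78 = 15·5 + 3
5 = 1·3 + 2
3 = 1·2 + 1
2 = 2·1 + 0
Back-substituting gives 78·33 ≡ 1 (mod 83).

33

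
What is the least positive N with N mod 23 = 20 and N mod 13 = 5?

Since 13·16 ≡ 1 (mod 23), take x = 5 + 13·((20−5)·16 mod 23) = 5 + 13·10 = 135.
Check: 135 mod 23 = 20, 135 mod 13 = 5.

135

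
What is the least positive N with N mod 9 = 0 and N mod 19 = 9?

9

Since 19·1 ≡ 1 (mod 9), take x = 9 + 19·((0−9)·1 mod 9) = 9 + 19·0 = 9.
Check: 9 mod 9 = 0, 9 mod 19 = 9.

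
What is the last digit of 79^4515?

9

Powers of 9 mod 10 repeat with period 2: 9, 1.
4515 leaves remainder 1 on division by 2, so 79^4515 ends in 9.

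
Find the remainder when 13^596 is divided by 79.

Successive squares of 13 mod 79: 13^1≡13, 13^2≡11, 13^4≡42, 13^8≡26, 13^16≡44, 13^32≡40, 13^64≡20, 13^128≡5, 13^256≡25, 13^512≡72.
Since 596 = 4 + 16 + 64 + 512 in binary, 13^596 ≡ 42·44·20·72 ≡ 5 (mod 79).

5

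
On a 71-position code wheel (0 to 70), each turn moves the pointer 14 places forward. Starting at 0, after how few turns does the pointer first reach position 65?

14⁻¹ ≡ 66 (mod 71) because 14·66 = 924 = 13·71 + 1.
So x ≡ 66·65 = 4290 ≡ 30 (mod 71).
Check: 14·30 = 420 = 5·71 + 65.

30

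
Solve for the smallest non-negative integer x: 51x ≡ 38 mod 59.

10

The inverse of 51 mod 59 is 22 (since 51·22 = 1122 ≡ 1).
So x ≡ 22·38 = 836 ≡ 10 (mod 59).
Check: 51·10 = 510 = 8·59 + 38.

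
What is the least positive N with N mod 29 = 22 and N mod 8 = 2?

Since 8·11 ≡ 1 (mod 29), take x = 2 + 8·((22−2)·11 mod 29) = 2 + 8·17 = 138.
Check: 138 mod 29 = 22, 138 mod 8 = 2.

138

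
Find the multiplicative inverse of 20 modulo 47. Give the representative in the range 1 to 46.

20·40 = 800 = 17·47 + 1, so 20⁻¹ ≡ 40 (mod 47).

40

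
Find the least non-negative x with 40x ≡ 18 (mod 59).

27

40⁻¹ ≡ 31 (mod 59) because 40·31 = 1240 = 21·59 + 1.
So x ≡ 31·18 = 558 ≡ 27 (mod 59).
Check: 40·27 = 1080 = 18·59 + 18.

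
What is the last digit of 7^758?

9

Last digits of 7^n: 7, 9, 3, 1 (period 4).
758 mod 4 = 2, so the last digit matches 7^2 = 9.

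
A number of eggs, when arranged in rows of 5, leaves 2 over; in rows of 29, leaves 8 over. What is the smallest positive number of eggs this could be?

x ≡ 2 (mod 5) gives x ∈ {2, 7, 12, 17, 22, 27, 32, 37}.
The first of these with x mod 29 = 8 is 37.

37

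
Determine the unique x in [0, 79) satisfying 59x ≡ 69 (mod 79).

The inverse of 59 mod 79 is 75 (since 59·75 = 4425 ≡ 1).
Multiplying both sides by 75: x ≡ 75·69 = 5175 ≡ 40 (mod 79).
Check: 59·40 = 2360 = 29·79 + 69.

40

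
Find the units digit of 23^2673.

The units digit of 23^n cycles with period 4: 3, 9, 7, 1, …
2673 leaves remainder 1 on division by 4, so 23^2673 ends in 3.

3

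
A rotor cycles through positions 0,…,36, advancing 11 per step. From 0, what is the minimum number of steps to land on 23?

The inverse of 11 mod 37 is 27 (since 11·27 = 297 ≡ 1).
So x ≡ 27·23 = 621 ≡ 29 (mod 37).

29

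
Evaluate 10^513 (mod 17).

10

Successive squares of 10 mod 17: 10^1≡10, 10^2≡15, 10^4≡4, 10^8≡16, 10^16≡1, 10^32≡1, 10^64≡1, 10^128≡1, 10^256≡1, 10^512≡1.
513 = 1 + 512, so 10^513 ≡ 10·1 ≡ 10 (mod 17).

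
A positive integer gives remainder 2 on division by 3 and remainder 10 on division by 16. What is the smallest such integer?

x ≡ 2 (mod 3) gives x ∈ {2, 5, 8, 11, 14, 17, 20, 23, …}.
The first of these with x mod 16 = 10 is 26.

26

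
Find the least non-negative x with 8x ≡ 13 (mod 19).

8⁻¹ ≡ 12 (mod 19) because 8·12 = 96 = 5·19 + 1.
So x ≡ 12·13 = 156 ≡ 4 (mod 19).

4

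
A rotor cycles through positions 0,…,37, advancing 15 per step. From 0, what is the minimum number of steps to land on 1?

15⁻¹ ≡ 33 (mod 38) because 15·33 = 495 = 13·38 + 1.
Multiplying both sides by 33: x ≡ 33·1 = 33 ≡ 33 (mod 38).

33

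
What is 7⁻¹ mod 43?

7·37 = 259 = 6·43 + 1, so 7⁻¹ ≡ 37 (mod 43).

37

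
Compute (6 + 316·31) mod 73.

316·31 = 9796.
9796 − 134·73 = 14, so 9796 ≡ 14 (mod 73).
(6 + 14) mod 73 = 20.

20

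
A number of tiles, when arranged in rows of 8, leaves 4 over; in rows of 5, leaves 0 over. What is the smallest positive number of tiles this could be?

20

Since 5·5 ≡ 1 (mod 8), take x = 0 + 5·((4−0)·5 mod 8) = 0 + 5·4 = 20.
Check: 20 mod 8 = 4, 20 mod 5 = 0.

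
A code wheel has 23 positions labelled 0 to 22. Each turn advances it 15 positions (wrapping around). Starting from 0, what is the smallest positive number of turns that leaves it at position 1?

15·20 = 300 = 13·23 + 1, so 15⁻¹ ≡ 20 (mod 23).

20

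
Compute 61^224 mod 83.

Square-and-reduce mod 83: 61^1≡61, 61^2≡69, 61^4≡30, 61^8≡70, 61^16≡3, 61^32≡9, 61^64≡81, 61^128≡4.
Since 224 = 32 + 64 + 128 in binary, 61^224 ≡ 9·81·4 ≡ 11 (mod 83).

11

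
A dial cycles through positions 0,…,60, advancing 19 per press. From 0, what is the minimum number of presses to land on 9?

39

The inverse of 19 mod 61 is 45 (since 19·45 = 855 ≡ 1).
So x ≡ 45·9 = 405 ≡ 39 (mod 61).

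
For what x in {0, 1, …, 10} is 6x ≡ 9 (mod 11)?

7

The inverse of 6 mod 11 is 2 (since 6·2 = 12 ≡ 1).
So x ≡ 2·9 = 18 ≡ 7 (mod 11).
Check: 6·7 = 42 = 3·11 + 9.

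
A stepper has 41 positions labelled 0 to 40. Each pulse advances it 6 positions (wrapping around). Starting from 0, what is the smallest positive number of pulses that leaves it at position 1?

41 = 6·6 + 5
6 = 1·5 + 1
5 = 5·1 + 0
Back-substituting gives 6·7 ≡ 1 (mod 41).

7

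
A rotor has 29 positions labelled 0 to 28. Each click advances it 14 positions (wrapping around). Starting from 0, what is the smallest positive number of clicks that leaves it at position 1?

27

29 = 2·14 + 1
14 = 14·1 + 0
Back-substituting gives 14·27 ≡ 1 (mod 29).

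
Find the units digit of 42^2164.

The units digit of 42^n cycles with period 4: 2, 4, 8, 6, …
2164 mod 4 = 0, so the last digit matches 2^4 = 6.

6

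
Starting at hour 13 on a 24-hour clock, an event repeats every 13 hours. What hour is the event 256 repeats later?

256·13 = 3328.
3328 − 138·24 = 16, so 3328 ≡ 16 (mod 24).
(13 + 16) mod 24 = 5.

5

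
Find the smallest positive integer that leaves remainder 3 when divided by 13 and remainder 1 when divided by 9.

55

Since 9·3 ≡ 1 (mod 13), take x = 1 + 9·((3−1)·3 mod 13) = 1 + 9·6 = 55.
Check: 55 mod 13 = 3, 55 mod 9 = 1.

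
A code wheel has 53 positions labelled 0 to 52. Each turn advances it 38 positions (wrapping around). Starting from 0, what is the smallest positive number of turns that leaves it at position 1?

38·7 = 266 = 5·53 + 1, so 38⁻¹ ≡ 7 (mod 53).

7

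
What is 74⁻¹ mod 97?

97 = 1·74 + 23
74 = 3·23 + 5
23 = 4·5 + 3
5 = 1·3 + 2
3 = 1·2 + 1
2 = 2·1 + 0
Back-substituting gives 74·59 ≡ 1 (mod 97).

59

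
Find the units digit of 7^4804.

1

The units digit of 7^n cycles with period 4: 7, 9, 3, 1, …
4804 leaves remainder 0 on division by 4, so 7^4804 ends in 1.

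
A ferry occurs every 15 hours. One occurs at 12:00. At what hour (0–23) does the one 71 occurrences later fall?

21

71·15 = 1065.
1065 − 44·24 = 9, so 1065 ≡ 9 (mod 24).
(12 + 9) mod 24 = 21.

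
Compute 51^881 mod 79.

26

Successive squares of 51 mod 79: 51^1≡51, 51^2≡73, 51^4≡36, 51^8≡32, 51^16≡76, 51^32≡9, 51^64≡2, 51^128≡4, 51^256≡16, 51^512≡19.
Since 881 = 1 + 16 + 32 + 64 + 256 + 512 in binary, 51^881 ≡ 51·76·9·2·16·19 ≡ 26 (mod 79).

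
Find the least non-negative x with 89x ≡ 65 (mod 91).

13

The inverse of 89 mod 91 is 45 (since 89·45 = 4005 ≡ 1).
So x ≡ 45·65 = 2925 ≡ 13 (mod 91).
Check: 89·13 = 1157 = 12·91 + 65.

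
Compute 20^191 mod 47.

26

Square-and-reduce mod 47: 20^1≡20, 20^2≡24, 20^4≡12, 20^8≡3, 20^16≡9, 20^32≡34, 20^64≡28, 20^128≡32.
191 = 1 + 2 + 4 + 8 + 16 + 32 + 128, so 20^191 ≡ 20·24·12·3·9·34·32 ≡ 26 (mod 47).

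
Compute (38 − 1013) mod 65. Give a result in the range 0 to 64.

1013 − 15·65 = 38, so 1013 ≡ 38 (mod 65).
(38 − 38) mod 65 = 0.

0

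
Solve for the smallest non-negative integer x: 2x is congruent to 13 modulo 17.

15

The inverse of 2 mod 17 is 9 (since 2·9 = 18 ≡ 1).
So x ≡ 9·13 = 117 ≡ 15 (mod 17).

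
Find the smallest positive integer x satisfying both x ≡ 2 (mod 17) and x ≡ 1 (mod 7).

Since 7·5 ≡ 1 (mod 17), take x = 1 + 7·((2−1)·5 mod 17) = 1 + 7·5 = 36.
Check: 36 mod 17 = 2, 36 mod 7 = 1.

36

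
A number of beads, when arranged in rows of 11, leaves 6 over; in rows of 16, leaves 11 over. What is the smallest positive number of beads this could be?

Since 16·9 ≡ 1 (mod 11), take x = 11 + 16·((6−11)·9 mod 11) = 11 + 16·10 = 171.
Check: 171 mod 11 = 6, 171 mod 16 = 11.

171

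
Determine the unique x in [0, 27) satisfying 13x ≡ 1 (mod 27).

25

13⁻¹ ≡ 25 (mod 27) because 13·25 = 325 = 12·27 + 1.
So x ≡ 25·1 = 25 ≡ 25 (mod 27).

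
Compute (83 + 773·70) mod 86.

13

773·70 = 54110.
54110 mod 86 = 16 (since 629·86 = 54094).
(83 + 16) mod 86 = 13.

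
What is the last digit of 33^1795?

7

Last digits of 3^n: 3, 9, 7, 1 (period 4).
1795 mod 4 = 3, so the last digit matches 3^3 = 7.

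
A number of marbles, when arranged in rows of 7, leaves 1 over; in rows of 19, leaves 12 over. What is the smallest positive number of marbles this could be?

50

x ≡ 1 (mod 7) gives x ∈ {1, 8, 15, 22, 29, 36, 43, 50}.
The first of these with x mod 19 = 12 is 50.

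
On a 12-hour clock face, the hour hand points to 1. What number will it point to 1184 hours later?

1184 − 98·12 = 8, so 1184 ≡ 8 (mod 12).
1 + 8 → 9 on a 12-hour dial.

9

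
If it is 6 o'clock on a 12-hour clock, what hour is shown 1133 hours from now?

11

1133 − 94·12 = 5, so 1133 ≡ 5 (mod 12).
6 + 5 → 11 on a 12-hour dial.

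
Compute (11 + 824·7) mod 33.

4

824·7 = 5768.
Dividing 5768 by 33 gives quotient 174 and remainder 26.
(11 + 26) mod 33 = 4.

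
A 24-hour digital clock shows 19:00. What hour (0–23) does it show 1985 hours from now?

12

1985 = 82·24 + 17, so 1985 mod 24 = 17.
(19 + 17) mod 24 = 12.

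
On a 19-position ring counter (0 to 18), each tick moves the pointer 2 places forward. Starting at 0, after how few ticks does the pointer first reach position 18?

2⁻¹ ≡ 10 (mod 19) because 2·10 = 20 = 1·19 + 1.
Multiplying both sides by 10: x ≡ 10·18 = 180 ≡ 9 (mod 19).
Check: 2·9 = 18 = 0·19 + 18.

9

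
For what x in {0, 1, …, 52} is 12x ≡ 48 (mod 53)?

The inverse of 12 mod 53 is 31 (since 12·31 = 372 ≡ 1).
Multiplying both sides by 31: x ≡ 31·48 = 1488 ≡ 4 (mod 53).
Check: 12·4 = 48 = 0·53 + 48.

4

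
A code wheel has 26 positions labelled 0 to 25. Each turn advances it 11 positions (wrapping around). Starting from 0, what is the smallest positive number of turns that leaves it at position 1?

26 = 2·11 + 4
11 = 2·4 + 3
4 = 1·3 + 1
3 = 3·1 + 0
Back-substituting gives 11·19 ≡ 1 (mod 26).

19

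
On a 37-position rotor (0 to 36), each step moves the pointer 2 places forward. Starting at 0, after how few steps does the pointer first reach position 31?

34

The inverse of 2 mod 37 is 19 (since 2·19 = 38 ≡ 1).
So x ≡ 19·31 = 589 ≡ 34 (mod 37).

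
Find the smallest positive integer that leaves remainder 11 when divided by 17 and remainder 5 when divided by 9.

Since 9·2 ≡ 1 (mod 17), take x = 5 + 9·((11−5)·2 mod 17) = 5 + 9·12 = 113.
Check: 113 mod 17 = 11, 113 mod 9 = 5.

113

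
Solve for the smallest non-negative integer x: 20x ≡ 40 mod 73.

2

The inverse of 20 mod 73 is 11 (since 20·11 = 220 ≡ 1).
So x ≡ 11·40 = 440 ≡ 2 (mod 73).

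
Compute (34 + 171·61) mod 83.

7

171·61 = 10431.
10431 − 125·83 = 56, so 10431 ≡ 56 (mod 83).
(34 + 56) mod 83 = 7.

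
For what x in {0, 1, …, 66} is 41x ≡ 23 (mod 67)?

41⁻¹ ≡ 18 (mod 67) because 41·18 = 738 = 11·67 + 1.
So x ≡ 18·23 = 414 ≡ 12 (mod 67).
Check: 41·12 = 492 = 7·67 + 23.

12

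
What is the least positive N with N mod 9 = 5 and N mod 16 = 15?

95

x ≡ 5 (mod 9) gives x ∈ {5, 14, 23, 32, 41, 50, 59, 68, …}.
The first of these with x mod 16 = 15 is 95.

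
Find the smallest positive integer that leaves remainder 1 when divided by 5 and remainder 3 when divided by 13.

16

x ≡ 1 (mod 5) gives x ∈ {1, 6, 11, 16}.
The first of these with x mod 13 = 3 is 16.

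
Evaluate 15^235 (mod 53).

Square-and-reduce mod 53: 15^1≡15, 15^2≡13, 15^4≡10, 15^8≡47, 15^16≡36, 15^32≡24, 15^64≡46, 15^128≡49.
235 = 1 + 2 + 8 + 32 + 64 + 128, so 15^235 ≡ 15·13·47·24·46·49 ≡ 15 (mod 53).

15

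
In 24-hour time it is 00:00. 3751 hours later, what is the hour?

3751 − 156·24 = 7, so 3751 ≡ 7 (mod 24).
(0 + 7) mod 24 = 7.

7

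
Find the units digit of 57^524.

1

Powers of 7 mod 10 repeat with period 4: 7, 9, 3, 1.
524 leaves remainder 0 on division by 4, so 57^524 ends in 1.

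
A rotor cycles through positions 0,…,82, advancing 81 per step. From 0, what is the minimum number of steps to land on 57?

13

The inverse of 81 mod 83 is 41 (since 81·41 = 3321 ≡ 1).
So x ≡ 41·57 = 2337 ≡ 13 (mod 83).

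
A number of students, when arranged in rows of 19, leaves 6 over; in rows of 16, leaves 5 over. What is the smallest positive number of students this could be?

101

x ≡ 5 (mod 16) gives x ∈ {5, 21, 37, 53, 69, 85, 101}.
The first of these with x mod 19 = 6 is 101.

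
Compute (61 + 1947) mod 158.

Dividing 1947 by 158 gives quotient 12 and remainder 51.
(61 + 51) mod 158 = 112.

112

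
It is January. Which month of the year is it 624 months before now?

624 mod 12 = 0 (since 52·12 = 624).
January − 0 months → January.

January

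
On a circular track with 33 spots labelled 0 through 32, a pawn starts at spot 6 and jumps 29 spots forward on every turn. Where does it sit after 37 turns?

23

37·29 = 1073.
1073 mod 33 = 17 (since 32·33 = 1056).
(6 + 17) mod 33 = 23.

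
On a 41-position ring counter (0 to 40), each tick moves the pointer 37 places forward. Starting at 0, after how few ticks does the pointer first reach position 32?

37⁻¹ ≡ 10 (mod 41) because 37·10 = 370 = 9·41 + 1.
Multiplying both sides by 10: x ≡ 10·32 = 320 ≡ 33 (mod 41).

33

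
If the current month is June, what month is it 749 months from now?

749 = 62·12 + 5, so 749 mod 12 = 5.
June + 5 months → November.

November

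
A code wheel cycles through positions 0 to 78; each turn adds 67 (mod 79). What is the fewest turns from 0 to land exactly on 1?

67·46 = 3082 = 39·79 + 1, so 67⁻¹ ≡ 46 (mod 79).

46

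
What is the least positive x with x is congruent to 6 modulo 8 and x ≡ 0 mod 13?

78

Since 13·5 ≡ 1 (mod 8), take x = 0 + 13·((6−0)·5 mod 8) = 0 + 13·6 = 78.
Check: 78 mod 8 = 6, 78 mod 13 = 0.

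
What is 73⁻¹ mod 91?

5

73·5 = 365 = 4·91 + 1, so 73⁻¹ ≡ 5 (mod 91).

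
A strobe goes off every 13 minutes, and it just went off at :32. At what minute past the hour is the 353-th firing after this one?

1

353·13 = 4589.
4589 − 76·60 = 29, so 4589 ≡ 29 (mod 60).
(32 + 29) mod 60 = 1.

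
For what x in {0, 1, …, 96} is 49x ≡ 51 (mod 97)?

5

The inverse of 49 mod 97 is 2 (since 49·2 = 98 ≡ 1).
Multiplying both sides by 2: x ≡ 2·51 = 102 ≡ 5 (mod 97).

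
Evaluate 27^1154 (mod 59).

Square-and-reduce mod 59: 27^1≡27, 27^2≡21, 27^4≡28, 27^8≡17, 27^16≡53, 27^32≡36, 27^64≡57, 27^128≡4, 27^256≡16, 27^512≡20, 27^1024≡46.
Since 1154 = 2 + 128 + 1024 in binary, 27^1154 ≡ 21·4·46 ≡ 29 (mod 59).

29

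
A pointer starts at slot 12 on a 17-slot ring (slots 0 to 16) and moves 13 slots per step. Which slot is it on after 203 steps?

16

203·13 = 2639.
2639 − 155·17 = 4, so 2639 ≡ 4 (mod 17).
(12 + 4) mod 17 = 16.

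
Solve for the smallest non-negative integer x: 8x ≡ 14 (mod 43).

34

8⁻¹ ≡ 27 (mod 43) because 8·27 = 216 = 5·43 + 1.
So x ≡ 27·14 = 378 ≡ 34 (mod 43).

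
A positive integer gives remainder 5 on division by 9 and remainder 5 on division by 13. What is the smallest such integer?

Since 13·7 ≡ 1 (mod 9), take x = 5 + 13·((5−5)·7 mod 9) = 5 + 13·0 = 5.
Check: 5 mod 9 = 5, 5 mod 13 = 5.

5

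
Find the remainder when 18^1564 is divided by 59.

By repeated squaring mod 59: 18^1≡18, 18^2≡29, 18^4≡15, 18^8≡48, 18^16≡3, 18^32≡9, 18^64≡22, 18^128≡12, 18^256≡26, 18^512≡27, 18^1024≡21.
Since 1564 = 4 + 8 + 16 + 512 + 1024 in binary, 18^1564 ≡ 15·48·3·27·21 ≡ 57 (mod 59).

57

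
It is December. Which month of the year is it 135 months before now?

September

135 − 11·12 = 3, so 135 ≡ 3 (mod 12).
December − 3 months → September.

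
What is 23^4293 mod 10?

3

The units digit of 23^n cycles with period 4: 3, 9, 7, 1, …
4293 leaves remainder 1 on division by 4, so 23^4293 ends in 3.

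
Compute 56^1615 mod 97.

60

Successive squares of 56 mod 97: 56^1≡56, 56^2≡32, 56^4≡54, 56^8≡6, 56^16≡36, 56^32≡35, 56^64≡61, 56^128≡35, 56^256≡61, 56^512≡35, 56^1024≡61.
1615 = 1 + 2 + 4 + 8 + 64 + 512 + 1024, so 56^1615 ≡ 56·32·54·6·61·35·61 ≡ 60 (mod 97).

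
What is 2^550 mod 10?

4

Powers of 2 mod 10 repeat with period 4: 2, 4, 8, 6.
550 mod 4 = 2, so the last digit matches 2^2 = 4.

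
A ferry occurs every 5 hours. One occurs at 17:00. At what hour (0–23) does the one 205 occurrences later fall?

205·5 = 1025.
1025 mod 24 = 17 (since 42·24 = 1008).
(17 + 17) mod 24 = 10.

10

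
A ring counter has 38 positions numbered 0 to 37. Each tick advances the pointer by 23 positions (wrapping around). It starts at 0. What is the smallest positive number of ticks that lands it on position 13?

23⁻¹ ≡ 5 (mod 38) because 23·5 = 115 = 3·38 + 1.
Multiplying both sides by 5: x ≡ 5·13 = 65 ≡ 27 (mod 38).
Check: 23·27 = 621 = 16·38 + 13.

27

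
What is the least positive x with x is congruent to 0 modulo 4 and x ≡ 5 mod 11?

x ≡ 0 (mod 4) gives x ∈ {0, 4, 8, 12, 16}.
The first of these with x mod 11 = 5 is 16.

16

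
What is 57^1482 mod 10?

Last digits of 7^n: 7, 9, 3, 1 (period 4).
1482 mod 4 = 2, so the last digit matches 7^2 = 9.

9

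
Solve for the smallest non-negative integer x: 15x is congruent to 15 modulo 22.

The inverse of 15 mod 22 is 3 (since 15·3 = 45 ≡ 1).
Multiplying both sides by 3: x ≡ 3·15 = 45 ≡ 1 (mod 22).
Check: 15·1 = 15 = 0·22 + 15.

1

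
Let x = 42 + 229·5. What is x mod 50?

229·5 = 1145.
1145 mod 50 = 45 (since 22·50 = 1100).
(42 + 45) mod 50 = 37.

37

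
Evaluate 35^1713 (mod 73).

49

Square-and-reduce mod 73: 35^1≡35, 35^2≡57, 35^4≡37, 35^8≡55, 35^16≡32, 35^32≡2, 35^64≡4, 35^128≡16, 35^256≡37, 35^512≡55, 35^1024≡32.
1713 = 1 + 16 + 32 + 128 + 512 + 1024, so 35^1713 ≡ 35·32·2·16·55·32 ≡ 49 (mod 73).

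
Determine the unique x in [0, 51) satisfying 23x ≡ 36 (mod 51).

23⁻¹ ≡ 20 (mod 51) because 23·20 = 460 = 9·51 + 1.
Multiplying both sides by 20: x ≡ 20·36 = 720 ≡ 6 (mod 51).

6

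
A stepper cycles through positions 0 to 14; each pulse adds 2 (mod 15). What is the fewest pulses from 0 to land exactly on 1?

2·8 = 16 = 1·15 + 1, so 2⁻¹ ≡ 8 (mod 15).

8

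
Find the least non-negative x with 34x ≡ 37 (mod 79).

22

34⁻¹ ≡ 7 (mod 79) because 34·7 = 238 = 3·79 + 1.
So x ≡ 7·37 = 259 ≡ 22 (mod 79).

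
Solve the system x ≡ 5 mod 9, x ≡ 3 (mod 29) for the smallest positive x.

Since 29·5 ≡ 1 (mod 9), take x = 3 + 29·((5−3)·5 mod 9) = 3 + 29·1 = 32.
Check: 32 mod 9 = 5, 32 mod 29 = 3.

32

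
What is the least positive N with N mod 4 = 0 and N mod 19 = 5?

24

x ≡ 0 (mod 4) gives x ∈ {0, 4, 8, 12, 16, 20, 24}.
The first of these with x mod 19 = 5 is 24.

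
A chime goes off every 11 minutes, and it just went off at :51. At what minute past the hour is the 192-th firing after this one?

192·11 = 2112.
2112 − 35·60 = 12, so 2112 ≡ 12 (mod 60).
(51 + 12) mod 60 = 3.

3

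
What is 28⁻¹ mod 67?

12

28·12 = 336 = 5·67 + 1, so 28⁻¹ ≡ 12 (mod 67).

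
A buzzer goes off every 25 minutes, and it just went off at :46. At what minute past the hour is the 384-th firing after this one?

46

384·25 = 9600.
9600 − 160·60 = 0, so 9600 ≡ 0 (mod 60).
(46 + 0) mod 60 = 46.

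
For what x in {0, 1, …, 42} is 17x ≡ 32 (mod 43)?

12

The inverse of 17 mod 43 is 38 (since 17·38 = 646 ≡ 1).
So x ≡ 38·32 = 1216 ≡ 12 (mod 43).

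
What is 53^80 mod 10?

The units digit of 53^n cycles with period 4: 3, 9, 7, 1, …
80 leaves remainder 0 on division by 4, so 53^80 ends in 1.

1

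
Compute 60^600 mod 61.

1

Square-and-reduce mod 61: 60^1≡60, 60^2≡1, 60^4≡1, 60^8≡1, 60^16≡1, 60^32≡1, 60^64≡1, 60^128≡1, 60^256≡1, 60^512≡1.
Since 600 = 8 + 16 + 64 + 512 in binary, 60^600 ≡ 1·1·1·1 ≡ 1 (mod 61).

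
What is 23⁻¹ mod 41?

25

41 = 1·23 + 18
23 = 1·18 + 5
18 = 3·5 + 3
5 = 1·3 + 2
3 = 1·2 + 1
2 = 2·1 + 0
Back-substituting gives 23·25 ≡ 1 (mod 41).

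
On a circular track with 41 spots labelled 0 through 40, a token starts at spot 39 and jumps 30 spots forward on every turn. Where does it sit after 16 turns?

16·30 = 480.
480 = 11·41 + 29, so 480 mod 41 = 29.
(39 + 29) mod 41 = 27.

27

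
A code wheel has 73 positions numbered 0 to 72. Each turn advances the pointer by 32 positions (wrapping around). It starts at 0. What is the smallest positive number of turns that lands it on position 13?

62

The inverse of 32 mod 73 is 16 (since 32·16 = 512 ≡ 1).
So x ≡ 16·13 = 208 ≡ 62 (mod 73).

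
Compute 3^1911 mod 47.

By repeated squaring mod 47: 3^1≡3, 3^2≡9, 3^4≡34, 3^8≡28, 3^16≡32, 3^32≡37, 3^64≡6, 3^128≡36, 3^256≡27, 3^512≡24, 3^1024≡12.
1911 = 1 + 2 + 4 + 16 + 32 + 64 + 256 + 512 + 1024, so 3^1911 ≡ 3·9·34·32·37·6·27·24·12 ≡ 9 (mod 47).

9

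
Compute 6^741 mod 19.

By repeated squaring mod 19: 6^1≡6, 6^2≡17, 6^4≡4, 6^8≡16, 6^16≡9, 6^32≡5, 6^64≡6, 6^128≡17, 6^256≡4, 6^512≡16.
Since 741 = 1 + 4 + 32 + 64 + 128 + 512 in binary, 6^741 ≡ 6·4·5·6·17·16 ≡ 7 (mod 19).

7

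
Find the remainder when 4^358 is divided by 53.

By repeated squaring mod 53: 4^1≡4, 4^2≡16, 4^4≡44, 4^8≡28, 4^16≡42, 4^32≡15, 4^64≡13, 4^128≡10, 4^256≡47.
358 = 2 + 4 + 32 + 64 + 256, so 4^358 ≡ 16·44·15·13·47 ≡ 46 (mod 53).

46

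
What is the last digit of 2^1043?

Last digits of 2^n: 2, 4, 8, 6 (period 4).
1043 leaves remainder 3 on division by 4, so 2^1043 ends in 8.

8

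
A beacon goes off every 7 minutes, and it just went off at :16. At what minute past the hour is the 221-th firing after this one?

3

221·7 = 1547.
1547 − 25·60 = 47, so 1547 ≡ 47 (mod 60).
(16 + 47) mod 60 = 3.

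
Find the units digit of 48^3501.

8

Powers of 8 mod 10 repeat with period 4: 8, 4, 2, 6.
3501 mod 4 = 1, so the last digit matches 8^1 = 8.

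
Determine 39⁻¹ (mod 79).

39·77 = 3003 = 38·79 + 1, so 39⁻¹ ≡ 77 (mod 79).

77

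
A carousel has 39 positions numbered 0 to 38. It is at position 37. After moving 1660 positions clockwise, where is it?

20

1660 mod 39 = 22 (since 42·39 = 1638).
(37 + 22) mod 39 = 20.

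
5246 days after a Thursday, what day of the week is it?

Sunday

5246 − 749·7 = 3, so 5246 ≡ 3 (mod 7).
Thursday + 3 days → Sunday.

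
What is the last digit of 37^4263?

Last digits of 7^n: 7, 9, 3, 1 (period 4).
4263 leaves remainder 3 on division by 4, so 37^4263 ends in 3.

3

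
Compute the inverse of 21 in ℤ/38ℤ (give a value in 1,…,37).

38 = 1·21 + 17
21 = 1·17 + 4
17 = 4·4 + 1
4 = 4·1 + 0
Back-substituting gives 21·29 ≡ 1 (mod 38).

29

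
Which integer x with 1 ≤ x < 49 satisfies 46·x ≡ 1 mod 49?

46·16 = 736 = 15·49 + 1, so 46⁻¹ ≡ 16 (mod 49).

16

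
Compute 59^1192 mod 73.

55

Successive squares of 59 mod 73: 59^1≡59, 59^2≡50, 59^4≡18, 59^8≡32, 59^16≡2, 59^32≡4, 59^64≡16, 59^128≡37, 59^256≡55, 59^512≡32, 59^1024≡2.
1192 = 8 + 32 + 128 + 1024, so 59^1192 ≡ 32·4·37·2 ≡ 55 (mod 73).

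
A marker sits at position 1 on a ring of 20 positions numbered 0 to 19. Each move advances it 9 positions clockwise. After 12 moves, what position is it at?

9

12·9 = 108.
108 − 5·20 = 8, so 108 ≡ 8 (mod 20).
(1 + 8) mod 20 = 9.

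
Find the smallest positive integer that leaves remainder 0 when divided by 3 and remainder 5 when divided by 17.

39

Since 17·2 ≡ 1 (mod 3), take x = 5 + 17·((0−5)·2 mod 3) = 5 + 17·2 = 39.
Check: 39 mod 3 = 0, 39 mod 17 = 5.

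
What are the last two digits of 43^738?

Square-and-reduce mod 100: 43^1≡43, 43^2≡49, 43^4≡1, 43^8≡1, 43^16≡1, 43^32≡1, 43^64≡1, 43^128≡1, 43^256≡1, 43^512≡1.
Since 738 = 2 + 32 + 64 + 128 + 512 in binary, 43^738 ≡ 49·1·1·1·1 ≡ 49 (mod 100).

49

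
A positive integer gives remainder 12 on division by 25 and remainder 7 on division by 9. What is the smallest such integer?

Since 9·14 ≡ 1 (mod 25), take x = 7 + 9·((12−7)·14 mod 25) = 7 + 9·20 = 187.
Check: 187 mod 25 = 12, 187 mod 9 = 7.

187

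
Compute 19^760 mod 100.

1

Successive squares of 19 mod 100: 19^1≡19, 19^2≡61, 19^4≡21, 19^8≡41, 19^16≡81, 19^32≡61, 19^64≡21, 19^128≡41, 19^256≡81, 19^512≡61.
760 = 8 + 16 + 32 + 64 + 128 + 512, so 19^760 ≡ 41·81·61·21·41·61 ≡ 1 (mod 100).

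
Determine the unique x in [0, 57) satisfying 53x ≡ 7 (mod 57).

41

The inverse of 53 mod 57 is 14 (since 53·14 = 742 ≡ 1).
Multiplying both sides by 14: x ≡ 14·7 = 98 ≡ 41 (mod 57).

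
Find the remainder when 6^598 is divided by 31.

Square-and-reduce mod 31: 6^1≡6, 6^2≡5, 6^4≡25, 6^8≡5, 6^16≡25, 6^32≡5, 6^64≡25, 6^128≡5, 6^256≡25, 6^512≡5.
Since 598 = 2 + 4 + 16 + 64 + 512 in binary, 6^598 ≡ 5·25·25·25·5 ≡ 25 (mod 31).

25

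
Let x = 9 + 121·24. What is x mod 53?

121·24 = 2904.
2904 mod 53 = 42 (since 54·53 = 2862).
(9 + 42) mod 53 = 51.

51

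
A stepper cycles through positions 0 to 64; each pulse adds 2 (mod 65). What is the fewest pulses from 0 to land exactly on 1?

33

2·33 = 66 = 1·65 + 1, so 2⁻¹ ≡ 33 (mod 65).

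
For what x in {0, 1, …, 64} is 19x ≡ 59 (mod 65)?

The inverse of 19 mod 65 is 24 (since 19·24 = 456 ≡ 1).
So x ≡ 24·59 = 1416 ≡ 51 (mod 65).
Check: 19·51 = 969 = 14·65 + 59.

51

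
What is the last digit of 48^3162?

Last digits of 8^n: 8, 4, 2, 6 (period 4).
3162 mod 4 = 2, so the last digit matches 8^2 = 4.

4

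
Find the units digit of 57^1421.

7

The units digit of 57^n cycles with period 4: 7, 9, 3, 1, …
1421 leaves remainder 1 on division by 4, so 57^1421 ends in 7.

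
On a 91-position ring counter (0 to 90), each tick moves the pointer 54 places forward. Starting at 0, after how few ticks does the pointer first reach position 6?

The inverse of 54 mod 91 is 59 (since 54·59 = 3186 ≡ 1).
Multiplying both sides by 59: x ≡ 59·6 = 354 ≡ 81 (mod 91).

81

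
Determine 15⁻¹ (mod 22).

22 = 1·15 + 7
15 = 2·7 + 1
7 = 7·1 + 0
Back-substituting gives 15·3 ≡ 1 (mod 22).

3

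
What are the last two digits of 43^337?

43

Square-and-reduce mod 100: 43^1≡43, 43^2≡49, 43^4≡1, 43^8≡1, 43^16≡1, 43^32≡1, 43^64≡1, 43^128≡1, 43^256≡1.
337 = 1 + 16 + 64 + 256, so 43^337 ≡ 43·1·1·1 ≡ 43 (mod 100).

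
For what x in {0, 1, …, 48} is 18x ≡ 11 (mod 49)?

36

The inverse of 18 mod 49 is 30 (since 18·30 = 540 ≡ 1).
So x ≡ 30·11 = 330 ≡ 36 (mod 49).
Check: 18·36 = 648 = 13·49 + 11.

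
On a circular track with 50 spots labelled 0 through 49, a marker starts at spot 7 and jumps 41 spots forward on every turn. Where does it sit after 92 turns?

29

92·41 = 3772.
Dividing 3772 by 50 gives quotient 75 and remainder 22.
(7 + 22) mod 50 = 29.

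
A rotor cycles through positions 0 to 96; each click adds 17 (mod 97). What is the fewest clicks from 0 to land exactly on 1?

40

17·40 = 680 = 7·97 + 1, so 17⁻¹ ≡ 40 (mod 97).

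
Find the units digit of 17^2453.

7

Powers of 7 mod 10 repeat with period 4: 7, 9, 3, 1.
2453 mod 4 = 1, so the last digit matches 7^1 = 7.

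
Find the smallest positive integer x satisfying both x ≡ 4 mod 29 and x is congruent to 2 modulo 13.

x ≡ 2 (mod 13) gives x ∈ {2, 15, 28, 41, 54, 67, 80, 93, …}.
The first of these with x mod 29 = 4 is 236.

236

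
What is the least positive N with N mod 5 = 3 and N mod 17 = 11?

28

x ≡ 3 (mod 5) gives x ∈ {3, 8, 13, 18, 23, 28}.
The first of these with x mod 17 = 11 is 28.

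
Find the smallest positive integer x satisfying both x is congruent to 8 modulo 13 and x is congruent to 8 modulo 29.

8

x ≡ 8 (mod 13) gives x ∈ {8}.
The first of these with x mod 29 = 8 is 8.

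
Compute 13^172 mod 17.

Successive squares of 13 mod 17: 13^1≡13, 13^2≡16, 13^4≡1, 13^8≡1, 13^16≡1, 13^32≡1, 13^64≡1, 13^128≡1.
Since 172 = 4 + 8 + 32 + 128 in binary, 13^172 ≡ 1·1·1·1 ≡ 1 (mod 17).

1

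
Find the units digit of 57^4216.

Last digits of 7^n: 7, 9, 3, 1 (period 4).
4216 leaves remainder 0 on division by 4, so 57^4216 ends in 1.

1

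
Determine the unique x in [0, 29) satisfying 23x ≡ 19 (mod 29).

21

The inverse of 23 mod 29 is 24 (since 23·24 = 552 ≡ 1).
Multiplying both sides by 24: x ≡ 24·19 = 456 ≡ 21 (mod 29).
Check: 23·21 = 483 = 16·29 + 19.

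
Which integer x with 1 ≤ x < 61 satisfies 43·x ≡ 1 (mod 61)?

44

61 = 1·43 + 18
43 = 2·18 + 7
18 = 2·7 + 4
7 = 1·4 + 3
4 = 1·3 + 1
3 = 3·1 + 0
Back-substituting gives 43·44 ≡ 1 (mod 61).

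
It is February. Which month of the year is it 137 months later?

July

137 = 11·12 + 5, so 137 mod 12 = 5.
February + 5 months → July.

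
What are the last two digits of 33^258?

By repeated squaring mod 100: 33^1≡33, 33^2≡89, 33^4≡21, 33^8≡41, 33^16≡81, 33^32≡61, 33^64≡21, 33^128≡41, 33^256≡81.
258 = 2 + 256, so 33^258 ≡ 89·81 ≡ 9 (mod 100).

09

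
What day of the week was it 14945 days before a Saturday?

Saturday

14945 mod 7 = 0 (since 2135·7 = 14945).
Saturday − 0 days → Saturday.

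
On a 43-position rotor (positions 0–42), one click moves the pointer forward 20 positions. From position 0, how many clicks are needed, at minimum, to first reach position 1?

28

43 = 2·20 + 3
20 = 6·3 + 2
3 = 1·2 + 1
2 = 2·1 + 0
Back-substituting gives 20·28 ≡ 1 (mod 43).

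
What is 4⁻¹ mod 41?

31

41 = 10·4 + 1
4 = 4·1 + 0
Back-substituting gives 4·31 ≡ 1 (mod 41).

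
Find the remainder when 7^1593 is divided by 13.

Successive squares of 7 mod 13: 7^1≡7, 7^2≡10, 7^4≡9, 7^8≡3, 7^16≡9, 7^32≡3, 7^64≡9, 7^128≡3, 7^256≡9, 7^512≡3, 7^1024≡9.
Since 1593 = 1 + 8 + 16 + 32 + 512 + 1024 in binary, 7^1593 ≡ 7·3·9·3·3·9 ≡ 8 (mod 13).

8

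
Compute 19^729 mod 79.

18

By repeated squaring mod 79: 19^1≡19, 19^2≡45, 19^4≡50, 19^8≡51, 19^16≡73, 19^32≡36, 19^64≡32, 19^128≡76, 19^256≡9, 19^512≡2.
729 = 1 + 8 + 16 + 64 + 128 + 512, so 19^729 ≡ 19·51·73·32·76·2 ≡ 18 (mod 79).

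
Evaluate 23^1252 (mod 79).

Square-and-reduce mod 79: 23^1≡23, 23^2≡55, 23^4≡23, 23^8≡55, 23^16≡23, 23^32≡55, 23^64≡23, 23^128≡55, 23^256≡23, 23^512≡55, 23^1024≡23.
Since 1252 = 4 + 32 + 64 + 128 + 1024 in binary, 23^1252 ≡ 23·55·23·55·23 ≡ 23 (mod 79).

23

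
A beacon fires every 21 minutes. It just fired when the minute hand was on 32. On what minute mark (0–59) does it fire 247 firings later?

59

247·21 = 5187.
5187 mod 60 = 27 (since 86·60 = 5160).
(32 + 27) mod 60 = 59.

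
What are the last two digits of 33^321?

Square-and-reduce mod 100: 33^1≡33, 33^2≡89, 33^4≡21, 33^8≡41, 33^16≡81, 33^32≡61, 33^64≡21, 33^128≡41, 33^256≡81.
321 = 1 + 64 + 256, so 33^321 ≡ 33·21·81 ≡ 33 (mod 100).

33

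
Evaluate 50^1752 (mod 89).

By repeated squaring mod 89: 50^1≡50, 50^2≡8, 50^4≡64, 50^8≡2, 50^16≡4, 50^32≡16, 50^64≡78, 50^128≡32, 50^256≡45, 50^512≡67, 50^1024≡39.
1752 = 8 + 16 + 64 + 128 + 512 + 1024, so 50^1752 ≡ 2·4·78·32·67·39 ≡ 45 (mod 89).

45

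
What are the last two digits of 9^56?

41

Square-and-reduce mod 100: 9^1≡9, 9^2≡81, 9^4≡61, 9^8≡21, 9^16≡41, 9^32≡81.
Since 56 = 8 + 16 + 32 in binary, 9^56 ≡ 21·41·81 ≡ 41 (mod 100).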